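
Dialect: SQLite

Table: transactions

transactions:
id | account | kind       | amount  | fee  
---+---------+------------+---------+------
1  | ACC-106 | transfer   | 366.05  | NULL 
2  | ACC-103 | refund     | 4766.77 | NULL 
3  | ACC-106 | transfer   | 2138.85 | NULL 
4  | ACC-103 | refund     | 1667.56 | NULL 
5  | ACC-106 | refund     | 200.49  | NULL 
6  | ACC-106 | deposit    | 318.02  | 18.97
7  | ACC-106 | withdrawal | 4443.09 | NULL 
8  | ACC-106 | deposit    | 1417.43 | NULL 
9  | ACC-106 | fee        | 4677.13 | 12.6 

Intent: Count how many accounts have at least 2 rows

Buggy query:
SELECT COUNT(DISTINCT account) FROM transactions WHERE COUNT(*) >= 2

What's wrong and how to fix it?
Bug: WHERE filters individual rows, not groups, so a group-level COUNT is invalid there

Fix: Group first with HAVING COUNT(*) >= 2, then COUNT the resulting groups

Corrected query:
SELECT COUNT(*) FROM (SELECT account FROM transactions GROUP BY account HAVING COUNT(*) >= 2)

Result:
COUNT(*)
--------
2       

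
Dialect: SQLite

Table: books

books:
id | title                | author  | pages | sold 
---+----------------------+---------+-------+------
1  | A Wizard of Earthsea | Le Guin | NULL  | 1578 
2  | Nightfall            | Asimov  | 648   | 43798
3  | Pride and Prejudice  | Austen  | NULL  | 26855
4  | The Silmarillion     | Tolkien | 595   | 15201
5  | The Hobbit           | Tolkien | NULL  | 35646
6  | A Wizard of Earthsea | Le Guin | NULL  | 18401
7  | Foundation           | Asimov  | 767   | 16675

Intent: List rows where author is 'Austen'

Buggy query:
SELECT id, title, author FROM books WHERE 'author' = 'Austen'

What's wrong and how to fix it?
Bug: 'author' in single quotes is a string literal, not the column; the comparison is literal-vs-literal and never true

Fix: Reference the column as author without single quotes

Corrected query:
SELECT id, title, author FROM books WHERE author = 'Austen'

Result:
id | title               | author
---+---------------------+-------
3  | Pride and Prejudice | Austen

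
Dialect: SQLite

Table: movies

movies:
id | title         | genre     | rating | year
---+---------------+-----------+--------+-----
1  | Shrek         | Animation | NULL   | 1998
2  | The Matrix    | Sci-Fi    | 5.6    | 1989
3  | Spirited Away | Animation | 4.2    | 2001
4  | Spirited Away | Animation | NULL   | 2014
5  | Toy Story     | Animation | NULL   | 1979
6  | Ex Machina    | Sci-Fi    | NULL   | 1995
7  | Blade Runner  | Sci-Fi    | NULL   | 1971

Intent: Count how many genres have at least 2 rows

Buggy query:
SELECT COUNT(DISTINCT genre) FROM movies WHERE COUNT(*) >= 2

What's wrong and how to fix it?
Bug: COUNT(*) cannot appear in WHERE; the per-group count doesn't exist yet

Fix: Group first with HAVING COUNT(*) >= 2, then COUNT the resulting groups

Corrected query:
SELECT COUNT(*) FROM (SELECT genre FROM movies GROUP BY genre HAVING COUNT(*) >= 2)

Result:
COUNT(*)
--------
2       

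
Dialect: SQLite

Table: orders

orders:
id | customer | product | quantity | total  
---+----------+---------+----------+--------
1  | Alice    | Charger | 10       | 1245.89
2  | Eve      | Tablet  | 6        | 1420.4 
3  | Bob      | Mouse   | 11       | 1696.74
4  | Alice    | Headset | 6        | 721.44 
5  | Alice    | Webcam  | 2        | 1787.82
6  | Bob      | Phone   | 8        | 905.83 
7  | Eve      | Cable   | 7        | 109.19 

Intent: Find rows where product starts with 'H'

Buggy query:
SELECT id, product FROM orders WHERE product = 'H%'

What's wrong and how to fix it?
Bug: Wildcards only work with LIKE; '=' treats '%' as a literal character

Fix: Use LIKE for wildcard pattern matching

Corrected query:
SELECT id, product FROM orders WHERE product LIKE 'H%'

Result:
id | product
---+--------
4  | Headset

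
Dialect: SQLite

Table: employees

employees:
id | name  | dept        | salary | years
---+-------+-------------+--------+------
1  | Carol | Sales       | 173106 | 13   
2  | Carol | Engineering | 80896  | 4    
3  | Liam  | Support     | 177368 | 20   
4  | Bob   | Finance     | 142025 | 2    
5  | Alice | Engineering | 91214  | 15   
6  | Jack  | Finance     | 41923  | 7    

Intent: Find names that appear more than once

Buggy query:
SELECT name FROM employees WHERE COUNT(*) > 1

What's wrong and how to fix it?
Bug: WHERE can't reference COUNT(*); aggregates are computed after WHERE

Fix: Group first, then use HAVING for the count condition

Corrected query:
SELECT name FROM employees GROUP BY name HAVING COUNT(*) > 1

Result:
name 
-----
Carol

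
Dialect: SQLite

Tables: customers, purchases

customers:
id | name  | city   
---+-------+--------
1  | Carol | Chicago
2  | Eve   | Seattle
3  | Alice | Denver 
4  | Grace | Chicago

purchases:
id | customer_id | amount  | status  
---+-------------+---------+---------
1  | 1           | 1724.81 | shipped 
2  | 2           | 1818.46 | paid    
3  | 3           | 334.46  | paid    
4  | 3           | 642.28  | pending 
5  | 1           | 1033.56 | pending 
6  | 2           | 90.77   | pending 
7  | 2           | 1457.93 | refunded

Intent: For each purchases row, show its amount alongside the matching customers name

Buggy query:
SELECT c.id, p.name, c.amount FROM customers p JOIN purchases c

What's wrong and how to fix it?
Bug: Missing join condition: each purchases row is matched to all customers rows instead of just its own

Fix: Add ON c.customer_id = p.id to the JOIN

Corrected query:
SELECT c.id, p.name, c.amount FROM customers p JOIN purchases c ON c.customer_id = p.id

Result:
id | name  | amount 
---+-------+--------
1  | Carol | 1724.81
2  | Eve   | 1818.46
3  | Alice | 334.46 
4  | Alice | 642.28 
5  | Carol | 1033.56
6  | Eve   | 90.77  
7  | Eve   | 1457.93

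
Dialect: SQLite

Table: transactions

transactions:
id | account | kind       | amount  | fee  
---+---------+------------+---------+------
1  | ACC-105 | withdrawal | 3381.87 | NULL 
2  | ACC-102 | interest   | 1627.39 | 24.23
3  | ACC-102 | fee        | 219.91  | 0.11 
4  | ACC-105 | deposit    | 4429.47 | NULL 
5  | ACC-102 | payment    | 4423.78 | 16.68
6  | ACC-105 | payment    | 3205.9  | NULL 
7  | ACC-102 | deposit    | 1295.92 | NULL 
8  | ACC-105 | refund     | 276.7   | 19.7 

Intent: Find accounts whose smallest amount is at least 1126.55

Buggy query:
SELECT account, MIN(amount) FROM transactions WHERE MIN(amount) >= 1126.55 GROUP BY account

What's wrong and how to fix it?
Bug: Aggregates like MIN are computed per group after WHERE runs

Fix: Replace WHERE with HAVING after the GROUP BY

Corrected query:
SELECT account, MIN(amount) FROM transactions GROUP BY account HAVING MIN(amount) >= 1126.55

Result:
(no rows)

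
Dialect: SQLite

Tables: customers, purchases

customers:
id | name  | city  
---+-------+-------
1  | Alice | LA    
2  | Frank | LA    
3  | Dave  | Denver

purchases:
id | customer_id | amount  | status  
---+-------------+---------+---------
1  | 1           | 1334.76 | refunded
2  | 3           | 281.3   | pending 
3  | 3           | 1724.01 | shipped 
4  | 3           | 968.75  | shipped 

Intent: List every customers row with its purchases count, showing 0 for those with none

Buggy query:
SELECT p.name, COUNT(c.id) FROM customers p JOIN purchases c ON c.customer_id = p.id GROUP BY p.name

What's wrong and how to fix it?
Bug: INNER JOIN drops customers rows that have no matching purchases rows

Fix: Use LEFT JOIN so parents without children still appear (COUNT(c.id) gives 0)

Corrected query:
SELECT p.name, COUNT(c.id) FROM customers p LEFT JOIN purchases c ON c.customer_id = p.id GROUP BY p.name

Result:
name  | COUNT(c.id)
------+------------
Alice | 1          
Dave  | 3          
Frank | 0          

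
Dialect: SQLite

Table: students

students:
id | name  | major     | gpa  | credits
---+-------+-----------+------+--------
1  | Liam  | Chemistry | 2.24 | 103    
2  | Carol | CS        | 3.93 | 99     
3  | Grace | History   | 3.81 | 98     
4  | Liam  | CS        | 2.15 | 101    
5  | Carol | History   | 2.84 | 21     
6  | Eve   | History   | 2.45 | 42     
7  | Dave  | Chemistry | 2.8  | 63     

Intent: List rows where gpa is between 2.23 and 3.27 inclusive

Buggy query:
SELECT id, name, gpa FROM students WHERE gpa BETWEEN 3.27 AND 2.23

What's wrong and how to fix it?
Bug: The bounds are reversed; BETWEEN a AND b requires a <= b to match anything

Fix: Write BETWEEN 2.23 AND 3.27

Corrected query:
SELECT id, name, gpa FROM students WHERE gpa BETWEEN 2.23 AND 3.27

Result:
id | name  | gpa 
---+-------+-----
1  | Liam  | 2.24
5  | Carol | 2.84
6  | Eve   | 2.45
7  | Dave  | 2.8 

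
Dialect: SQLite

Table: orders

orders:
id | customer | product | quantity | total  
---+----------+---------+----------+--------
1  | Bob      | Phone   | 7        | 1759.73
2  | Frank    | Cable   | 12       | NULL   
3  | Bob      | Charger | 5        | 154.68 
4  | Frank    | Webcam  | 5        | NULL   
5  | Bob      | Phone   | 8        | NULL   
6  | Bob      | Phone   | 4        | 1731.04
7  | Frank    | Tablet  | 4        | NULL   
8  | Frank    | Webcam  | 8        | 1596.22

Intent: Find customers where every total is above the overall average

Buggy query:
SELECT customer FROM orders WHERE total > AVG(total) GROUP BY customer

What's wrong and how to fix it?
Bug: AVG() is an aggregate; it can't sit directly in WHERE

Fix: Compute the overall average in a scalar subquery and compare each group's MIN against it in HAVING

Corrected query:
SELECT customer FROM orders GROUP BY customer HAVING MIN(total) > (SELECT AVG(total) FROM orders)

Result:
customer
--------
Frank   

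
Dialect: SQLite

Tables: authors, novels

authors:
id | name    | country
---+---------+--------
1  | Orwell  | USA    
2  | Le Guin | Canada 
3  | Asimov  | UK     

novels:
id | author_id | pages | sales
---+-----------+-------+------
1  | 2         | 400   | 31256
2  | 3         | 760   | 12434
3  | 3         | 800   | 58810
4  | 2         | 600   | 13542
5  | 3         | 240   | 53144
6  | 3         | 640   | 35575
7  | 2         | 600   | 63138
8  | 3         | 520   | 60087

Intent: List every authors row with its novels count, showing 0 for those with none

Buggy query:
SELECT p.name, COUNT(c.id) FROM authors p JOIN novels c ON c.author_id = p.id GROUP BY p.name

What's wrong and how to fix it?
Bug: INNER JOIN drops authors rows that have no matching novels rows

Fix: Use LEFT JOIN so parents without children still appear (COUNT(c.id) gives 0)

Corrected query:
SELECT p.name, COUNT(c.id) FROM authors p LEFT JOIN novels c ON c.author_id = p.id GROUP BY p.name

Result:
name    | COUNT(c.id)
--------+------------
Asimov  | 5          
Le Guin | 3          
Orwell  | 0          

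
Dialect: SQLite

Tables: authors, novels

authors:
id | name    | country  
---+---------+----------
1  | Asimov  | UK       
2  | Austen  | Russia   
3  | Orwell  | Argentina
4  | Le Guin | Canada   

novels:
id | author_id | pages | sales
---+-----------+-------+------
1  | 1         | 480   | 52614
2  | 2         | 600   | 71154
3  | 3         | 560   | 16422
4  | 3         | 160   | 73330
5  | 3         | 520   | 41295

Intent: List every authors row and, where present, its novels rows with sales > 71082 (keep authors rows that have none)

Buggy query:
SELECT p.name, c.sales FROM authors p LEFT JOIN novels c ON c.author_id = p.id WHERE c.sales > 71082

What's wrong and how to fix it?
Bug: A WHERE condition on the right-hand table after LEFT JOIN drops unmatched parents

Fix: Move the right-table condition into the ON clause so unmatched parents are kept

Corrected query:
SELECT p.name, c.sales FROM authors p LEFT JOIN novels c ON c.author_id = p.id AND c.sales > 71082

Result:
name    | sales
--------+------
Asimov  | NULL 
Austen  | 71154
Orwell  | 73330
Le Guin | NULL 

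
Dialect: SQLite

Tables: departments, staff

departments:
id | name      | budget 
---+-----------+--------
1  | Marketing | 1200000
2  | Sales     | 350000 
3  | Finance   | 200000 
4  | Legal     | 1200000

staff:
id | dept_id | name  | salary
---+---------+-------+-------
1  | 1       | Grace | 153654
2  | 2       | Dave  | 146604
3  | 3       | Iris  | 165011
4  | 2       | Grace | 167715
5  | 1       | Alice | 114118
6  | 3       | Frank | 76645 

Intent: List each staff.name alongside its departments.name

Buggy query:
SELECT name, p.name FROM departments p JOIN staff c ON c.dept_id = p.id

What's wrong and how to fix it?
Bug: 'name' exists in both joined tables, so the database can't tell which one is meant

Fix: Qualify the column with its table alias (c.name)

Corrected query:
SELECT c.name, p.name FROM departments p JOIN staff c ON c.dept_id = p.id

Result:
name  | name     
------+----------
Grace | Marketing
Dave  | Sales    
Iris  | Finance  
Grace | Sales    
Alice | Marketing
Frank | Finance  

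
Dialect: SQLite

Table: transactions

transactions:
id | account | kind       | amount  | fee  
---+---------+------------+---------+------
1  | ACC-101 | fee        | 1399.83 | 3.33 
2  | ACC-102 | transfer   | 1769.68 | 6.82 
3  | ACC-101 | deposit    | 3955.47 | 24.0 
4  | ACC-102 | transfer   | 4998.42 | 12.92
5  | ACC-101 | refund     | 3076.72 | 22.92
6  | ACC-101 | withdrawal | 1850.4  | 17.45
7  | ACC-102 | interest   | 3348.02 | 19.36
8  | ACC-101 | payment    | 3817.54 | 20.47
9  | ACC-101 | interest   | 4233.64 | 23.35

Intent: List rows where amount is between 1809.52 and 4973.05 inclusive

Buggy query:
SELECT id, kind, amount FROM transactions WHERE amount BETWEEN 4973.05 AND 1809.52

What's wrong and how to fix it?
Bug: BETWEEN expects the lower bound first; with 4973.05 AND 1809.52 the range is empty

Fix: Write BETWEEN 1809.52 AND 4973.05

Corrected query:
SELECT id, kind, amount FROM transactions WHERE amount BETWEEN 1809.52 AND 4973.05

Result:
id | kind       | amount 
---+------------+--------
3  | deposit    | 3955.47
5  | refund     | 3076.72
6  | withdrawal | 1850.4 
7  | interest   | 3348.02
8  | payment    | 3817.54
9  | interest   | 4233.64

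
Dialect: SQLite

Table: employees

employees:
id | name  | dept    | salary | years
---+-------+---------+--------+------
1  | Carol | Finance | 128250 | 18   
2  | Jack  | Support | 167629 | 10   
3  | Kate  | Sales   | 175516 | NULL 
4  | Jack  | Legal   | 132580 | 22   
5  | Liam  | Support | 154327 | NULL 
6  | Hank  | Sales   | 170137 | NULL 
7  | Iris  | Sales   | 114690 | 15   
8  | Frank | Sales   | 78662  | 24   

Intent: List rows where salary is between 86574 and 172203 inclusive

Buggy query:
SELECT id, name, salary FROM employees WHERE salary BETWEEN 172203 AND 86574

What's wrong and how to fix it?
Bug: BETWEEN expects the lower bound first; with 172203 AND 86574 the range is empty

Fix: Write BETWEEN 86574 AND 172203

Corrected query:
SELECT id, name, salary FROM employees WHERE salary BETWEEN 86574 AND 172203

Result:
id | name  | salary
---+-------+-------
1  | Carol | 128250
2  | Jack  | 167629
4  | Jack  | 132580
5  | Liam  | 154327
6  | Hank  | 170137
7  | Iris  | 114690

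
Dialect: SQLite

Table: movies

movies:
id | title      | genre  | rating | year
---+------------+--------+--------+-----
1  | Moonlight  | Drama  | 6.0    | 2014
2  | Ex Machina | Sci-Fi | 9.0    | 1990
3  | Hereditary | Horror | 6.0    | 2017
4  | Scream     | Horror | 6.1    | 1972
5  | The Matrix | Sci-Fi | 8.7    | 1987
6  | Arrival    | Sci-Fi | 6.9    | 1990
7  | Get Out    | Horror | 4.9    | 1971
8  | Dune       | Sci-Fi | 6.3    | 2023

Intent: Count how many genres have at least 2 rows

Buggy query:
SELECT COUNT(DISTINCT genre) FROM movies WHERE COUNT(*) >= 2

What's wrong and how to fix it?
Bug: COUNT(*) cannot appear in WHERE; the per-group count doesn't exist yet

Fix: Group first with HAVING COUNT(*) >= 2, then COUNT the resulting groups

Corrected query:
SELECT COUNT(*) FROM (SELECT genre FROM movies GROUP BY genre HAVING COUNT(*) >= 2)

Result:
COUNT(*)
--------
2       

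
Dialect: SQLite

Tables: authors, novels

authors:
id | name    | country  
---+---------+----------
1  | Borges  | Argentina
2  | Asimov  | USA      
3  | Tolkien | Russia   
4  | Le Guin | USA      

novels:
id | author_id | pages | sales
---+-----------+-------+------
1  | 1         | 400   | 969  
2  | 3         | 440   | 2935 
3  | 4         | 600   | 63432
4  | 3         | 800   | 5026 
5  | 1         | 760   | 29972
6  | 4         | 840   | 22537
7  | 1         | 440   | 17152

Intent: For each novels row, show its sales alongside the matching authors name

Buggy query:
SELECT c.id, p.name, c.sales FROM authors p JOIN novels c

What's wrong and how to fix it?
Bug: Missing join condition: each novels row is matched to all authors rows instead of just its own

Fix: Specify the join condition linking the foreign key to the parent id

Corrected query:
SELECT c.id, p.name, c.sales FROM authors p JOIN novels c ON c.author_id = p.id

Result:
id | name    | sales
---+---------+------
1  | Borges  | 969  
2  | Tolkien | 2935 
3  | Le Guin | 63432
4  | Tolkien | 5026 
5  | Borges  | 29972
6  | Le Guin | 22537
7  | Borges  | 17152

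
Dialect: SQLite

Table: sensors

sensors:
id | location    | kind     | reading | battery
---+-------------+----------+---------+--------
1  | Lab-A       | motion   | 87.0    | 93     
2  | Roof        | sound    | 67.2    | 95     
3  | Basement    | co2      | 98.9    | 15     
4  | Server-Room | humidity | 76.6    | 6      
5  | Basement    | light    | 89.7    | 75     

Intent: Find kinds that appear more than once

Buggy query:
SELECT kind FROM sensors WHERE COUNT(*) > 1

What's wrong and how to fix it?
Bug: COUNT(*) is an aggregate and cannot be used in WHERE

Fix: GROUP BY kind, then filter groups with HAVING COUNT(*) > 1

Corrected query:
SELECT kind FROM sensors GROUP BY kind HAVING COUNT(*) > 1

Result:
(no rows)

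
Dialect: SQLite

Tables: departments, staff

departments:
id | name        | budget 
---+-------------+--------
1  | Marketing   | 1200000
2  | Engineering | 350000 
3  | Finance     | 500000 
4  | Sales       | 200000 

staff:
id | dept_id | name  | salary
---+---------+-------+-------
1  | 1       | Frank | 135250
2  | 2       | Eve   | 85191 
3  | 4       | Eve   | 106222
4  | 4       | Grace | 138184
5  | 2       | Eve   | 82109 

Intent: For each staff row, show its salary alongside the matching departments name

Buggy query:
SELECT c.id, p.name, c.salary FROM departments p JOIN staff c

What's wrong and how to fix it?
Bug: JOIN with no ON clause produces a cartesian product; every staff row pairs with every departments row

Fix: Specify the join condition linking the foreign key to the parent id

Corrected query:
SELECT c.id, p.name, c.salary FROM departments p JOIN staff c ON c.dept_id = p.id

Result:
id | name        | salary
---+-------------+-------
1  | Marketing   | 135250
2  | Engineering | 85191 
3  | Sales       | 106222
4  | Sales       | 138184
5  | Engineering | 82109 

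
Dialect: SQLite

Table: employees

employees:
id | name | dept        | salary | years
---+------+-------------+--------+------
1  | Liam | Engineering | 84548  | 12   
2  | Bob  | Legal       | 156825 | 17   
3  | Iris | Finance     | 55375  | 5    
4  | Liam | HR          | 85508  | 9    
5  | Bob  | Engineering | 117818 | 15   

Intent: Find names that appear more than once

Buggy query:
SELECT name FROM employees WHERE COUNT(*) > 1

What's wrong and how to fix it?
Bug: COUNT(*) is an aggregate and cannot be used in WHERE

Fix: GROUP BY name, then filter groups with HAVING COUNT(*) > 1

Corrected query:
SELECT name FROM employees GROUP BY name HAVING COUNT(*) > 1

Result:
name
----
Bob 
Liam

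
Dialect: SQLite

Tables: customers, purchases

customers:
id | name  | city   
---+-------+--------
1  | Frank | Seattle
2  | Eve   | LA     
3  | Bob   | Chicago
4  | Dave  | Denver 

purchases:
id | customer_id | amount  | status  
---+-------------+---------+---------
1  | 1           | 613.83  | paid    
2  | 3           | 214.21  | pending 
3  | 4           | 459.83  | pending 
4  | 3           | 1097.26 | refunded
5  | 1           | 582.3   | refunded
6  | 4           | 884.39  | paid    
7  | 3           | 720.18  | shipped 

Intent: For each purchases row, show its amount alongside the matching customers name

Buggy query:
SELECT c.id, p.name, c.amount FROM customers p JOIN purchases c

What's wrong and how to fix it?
Bug: Missing join condition: each purchases row is matched to all customers rows instead of just its own

Fix: Specify the join condition linking the foreign key to the parent id

Corrected query:
SELECT c.id, p.name, c.amount FROM customers p JOIN purchases c ON c.customer_id = p.id

Result:
id | name  | amount 
---+-------+--------
1  | Frank | 613.83 
2  | Bob   | 214.21 
3  | Dave  | 459.83 
4  | Bob   | 1097.26
5  | Frank | 582.3  
6  | Dave  | 884.39 
7  | Bob   | 720.18 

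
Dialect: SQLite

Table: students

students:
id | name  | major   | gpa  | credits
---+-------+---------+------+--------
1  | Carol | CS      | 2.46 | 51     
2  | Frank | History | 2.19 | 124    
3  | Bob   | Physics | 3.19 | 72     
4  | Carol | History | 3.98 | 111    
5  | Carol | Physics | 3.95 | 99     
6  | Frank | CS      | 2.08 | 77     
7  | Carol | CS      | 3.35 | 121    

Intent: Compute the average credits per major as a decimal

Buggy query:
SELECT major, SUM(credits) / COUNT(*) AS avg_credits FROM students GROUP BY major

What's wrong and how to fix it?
Bug: SUM(credits) and COUNT(*) are both integers; the division truncates the fractional part

Fix: Cast one side to REAL so the division keeps the fractional part

Corrected query:
SELECT major, SUM(credits) * 1.0 / COUNT(*) AS avg_credits FROM students GROUP BY major

Result:
major   | avg_credits
--------+------------
CS      | 83         
History | 117.5      
Physics | 85.5       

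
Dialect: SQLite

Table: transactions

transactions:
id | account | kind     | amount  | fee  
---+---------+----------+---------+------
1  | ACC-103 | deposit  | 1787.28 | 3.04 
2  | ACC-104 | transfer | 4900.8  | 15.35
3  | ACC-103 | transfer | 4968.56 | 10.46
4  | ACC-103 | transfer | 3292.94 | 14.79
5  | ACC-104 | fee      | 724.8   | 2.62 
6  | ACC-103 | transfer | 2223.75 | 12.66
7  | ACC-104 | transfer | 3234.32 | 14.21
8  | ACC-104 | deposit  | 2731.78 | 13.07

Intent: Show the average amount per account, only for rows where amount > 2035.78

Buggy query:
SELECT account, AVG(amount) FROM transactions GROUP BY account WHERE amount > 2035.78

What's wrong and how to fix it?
Bug: WHERE cannot follow GROUP BY

Fix: Move the WHERE clause before GROUP BY

Corrected query:
SELECT account, AVG(amount) FROM transactions WHERE amount > 2035.78 GROUP BY account

Result:
account | AVG(amount)
--------+------------
ACC-103 | 3495.083333
ACC-104 | 3622.3     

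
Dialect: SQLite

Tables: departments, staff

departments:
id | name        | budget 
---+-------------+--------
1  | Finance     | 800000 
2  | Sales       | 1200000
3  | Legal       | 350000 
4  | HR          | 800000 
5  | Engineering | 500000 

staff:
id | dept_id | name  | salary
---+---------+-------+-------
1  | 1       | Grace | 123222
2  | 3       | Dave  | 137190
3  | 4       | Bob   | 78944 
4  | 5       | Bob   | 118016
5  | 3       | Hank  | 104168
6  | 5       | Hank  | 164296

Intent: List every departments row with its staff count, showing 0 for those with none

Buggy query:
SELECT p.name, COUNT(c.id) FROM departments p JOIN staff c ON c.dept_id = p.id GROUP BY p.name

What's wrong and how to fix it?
Bug: INNER JOIN drops departments rows that have no matching staff rows

Fix: Use LEFT JOIN so parents without children still appear (COUNT(c.id) gives 0)

Corrected query:
SELECT p.name, COUNT(c.id) FROM departments p LEFT JOIN staff c ON c.dept_id = p.id GROUP BY p.name

Result:
name        | COUNT(c.id)
------------+------------
Engineering | 2          
Finance     | 1          
HR          | 1          
Legal       | 2          
Sales       | 0          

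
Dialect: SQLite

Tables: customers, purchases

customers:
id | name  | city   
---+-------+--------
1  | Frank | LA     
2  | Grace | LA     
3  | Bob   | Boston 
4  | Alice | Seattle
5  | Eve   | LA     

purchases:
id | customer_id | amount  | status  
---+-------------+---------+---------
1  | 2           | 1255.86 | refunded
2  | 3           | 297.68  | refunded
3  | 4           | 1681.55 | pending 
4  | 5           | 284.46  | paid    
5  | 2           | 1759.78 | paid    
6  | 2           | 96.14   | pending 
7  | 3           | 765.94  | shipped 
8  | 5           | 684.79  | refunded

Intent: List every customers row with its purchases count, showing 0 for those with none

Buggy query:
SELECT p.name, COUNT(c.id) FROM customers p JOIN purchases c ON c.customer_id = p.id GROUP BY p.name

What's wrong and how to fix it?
Bug: An inner join excludes parents with zero children

Fix: Switch to LEFT JOIN to retain unmatched parent rows

Corrected query:
SELECT p.name, COUNT(c.id) FROM customers p LEFT JOIN purchases c ON c.customer_id = p.id GROUP BY p.name

Result:
name  | COUNT(c.id)
------+------------
Alice | 1          
Bob   | 2          
Eve   | 2          
Frank | 0          
Grace | 3          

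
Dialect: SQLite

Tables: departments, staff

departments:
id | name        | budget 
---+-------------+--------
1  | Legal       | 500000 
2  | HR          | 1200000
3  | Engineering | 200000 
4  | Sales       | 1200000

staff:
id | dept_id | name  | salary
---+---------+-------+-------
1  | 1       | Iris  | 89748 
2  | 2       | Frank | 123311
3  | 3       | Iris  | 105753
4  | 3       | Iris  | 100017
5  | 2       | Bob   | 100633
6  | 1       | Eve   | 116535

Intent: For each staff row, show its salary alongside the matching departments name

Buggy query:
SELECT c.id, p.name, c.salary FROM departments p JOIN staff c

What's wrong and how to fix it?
Bug: JOIN with no ON clause produces a cartesian product; every staff row pairs with every departments row

Fix: Add ON c.dept_id = p.id to the JOIN

Corrected query:
SELECT c.id, p.name, c.salary FROM departments p JOIN staff c ON c.dept_id = p.id

Result:
id | name        | salary
---+-------------+-------
1  | Legal       | 89748 
2  | HR          | 123311
3  | Engineering | 105753
4  | Engineering | 100017
5  | HR          | 100633
6  | Legal       | 116535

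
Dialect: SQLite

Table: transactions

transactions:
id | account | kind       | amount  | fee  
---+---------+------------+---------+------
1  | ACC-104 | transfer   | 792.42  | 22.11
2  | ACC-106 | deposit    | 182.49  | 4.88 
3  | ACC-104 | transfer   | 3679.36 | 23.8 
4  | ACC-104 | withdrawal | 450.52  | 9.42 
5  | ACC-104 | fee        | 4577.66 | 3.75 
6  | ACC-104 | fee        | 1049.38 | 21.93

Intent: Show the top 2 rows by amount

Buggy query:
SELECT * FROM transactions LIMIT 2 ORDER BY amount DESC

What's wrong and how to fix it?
Bug: ORDER BY cannot follow LIMIT; LIMIT is the final clause

Fix: Swap the clauses: ORDER BY first, then LIMIT

Corrected query:
SELECT * FROM transactions ORDER BY amount DESC LIMIT 2

Result:
id | account | kind     | amount  | fee 
---+---------+----------+---------+-----
5  | ACC-104 | fee      | 4577.66 | 3.75
3  | ACC-104 | transfer | 3679.36 | 23.8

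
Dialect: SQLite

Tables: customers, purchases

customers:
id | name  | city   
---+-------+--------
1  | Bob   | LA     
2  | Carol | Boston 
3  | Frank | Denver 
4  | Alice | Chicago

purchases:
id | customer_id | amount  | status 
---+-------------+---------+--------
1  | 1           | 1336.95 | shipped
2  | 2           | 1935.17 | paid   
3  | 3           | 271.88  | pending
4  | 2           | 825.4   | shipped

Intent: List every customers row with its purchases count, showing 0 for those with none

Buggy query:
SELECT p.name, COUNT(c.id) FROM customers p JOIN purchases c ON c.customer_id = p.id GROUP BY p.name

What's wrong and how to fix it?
Bug: An inner join excludes parents with zero children

Fix: Switch to LEFT JOIN to retain unmatched parent rows

Corrected query:
SELECT p.name, COUNT(c.id) FROM customers p LEFT JOIN purchases c ON c.customer_id = p.id GROUP BY p.name

Result:
name  | COUNT(c.id)
------+------------
Alice | 0          
Bob   | 1          
Carol | 2          
Frank | 1          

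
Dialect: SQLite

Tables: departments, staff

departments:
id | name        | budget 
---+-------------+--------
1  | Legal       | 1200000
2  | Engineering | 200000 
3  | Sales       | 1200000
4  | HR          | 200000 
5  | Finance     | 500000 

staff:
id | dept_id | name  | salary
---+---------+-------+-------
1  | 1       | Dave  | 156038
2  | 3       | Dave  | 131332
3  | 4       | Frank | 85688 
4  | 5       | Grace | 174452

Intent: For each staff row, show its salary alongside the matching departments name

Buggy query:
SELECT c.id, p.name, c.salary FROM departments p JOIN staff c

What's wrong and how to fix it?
Bug: Missing join condition: each staff row is matched to all departments rows instead of just its own

Fix: Add ON c.dept_id = p.id to the JOIN

Corrected query:
SELECT c.id, p.name, c.salary FROM departments p JOIN staff c ON c.dept_id = p.id

Result:
id | name    | salary
---+---------+-------
1  | Legal   | 156038
2  | Sales   | 131332
3  | HR      | 85688 
4  | Finance | 174452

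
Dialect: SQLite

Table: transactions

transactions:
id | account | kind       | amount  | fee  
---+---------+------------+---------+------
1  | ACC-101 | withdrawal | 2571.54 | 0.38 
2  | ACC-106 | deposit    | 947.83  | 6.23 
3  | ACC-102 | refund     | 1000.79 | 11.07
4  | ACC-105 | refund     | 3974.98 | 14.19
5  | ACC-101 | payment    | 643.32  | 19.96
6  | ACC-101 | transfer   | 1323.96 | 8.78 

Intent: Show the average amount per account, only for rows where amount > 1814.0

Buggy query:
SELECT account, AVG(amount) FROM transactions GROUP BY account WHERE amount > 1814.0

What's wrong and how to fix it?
Bug: WHERE cannot follow GROUP BY

Fix: Place WHERE between FROM and GROUP BY

Corrected query:
SELECT account, AVG(amount) FROM transactions WHERE amount > 1814.0 GROUP BY account

Result:
account | AVG(amount)
--------+------------
ACC-101 | 2571.54    
ACC-105 | 3974.98    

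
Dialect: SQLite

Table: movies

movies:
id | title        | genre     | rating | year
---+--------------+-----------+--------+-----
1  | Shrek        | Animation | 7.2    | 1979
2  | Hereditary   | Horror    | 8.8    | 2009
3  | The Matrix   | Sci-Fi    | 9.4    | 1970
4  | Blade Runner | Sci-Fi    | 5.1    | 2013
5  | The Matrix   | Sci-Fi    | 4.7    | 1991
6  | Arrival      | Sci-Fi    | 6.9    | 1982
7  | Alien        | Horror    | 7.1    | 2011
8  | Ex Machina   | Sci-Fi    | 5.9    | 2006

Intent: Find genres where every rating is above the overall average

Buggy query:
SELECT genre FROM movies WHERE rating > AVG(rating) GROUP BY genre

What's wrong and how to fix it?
Bug: WHERE evaluates per row before aggregation, so AVG() is unavailable

Fix: Use a subquery for AVG and a HAVING MIN(...) filter so the condition holds for every row in the group

Corrected query:
SELECT genre FROM movies GROUP BY genre HAVING MIN(rating) > (SELECT AVG(rating) FROM movies)

Result:
genre    
---------
Animation
Horror   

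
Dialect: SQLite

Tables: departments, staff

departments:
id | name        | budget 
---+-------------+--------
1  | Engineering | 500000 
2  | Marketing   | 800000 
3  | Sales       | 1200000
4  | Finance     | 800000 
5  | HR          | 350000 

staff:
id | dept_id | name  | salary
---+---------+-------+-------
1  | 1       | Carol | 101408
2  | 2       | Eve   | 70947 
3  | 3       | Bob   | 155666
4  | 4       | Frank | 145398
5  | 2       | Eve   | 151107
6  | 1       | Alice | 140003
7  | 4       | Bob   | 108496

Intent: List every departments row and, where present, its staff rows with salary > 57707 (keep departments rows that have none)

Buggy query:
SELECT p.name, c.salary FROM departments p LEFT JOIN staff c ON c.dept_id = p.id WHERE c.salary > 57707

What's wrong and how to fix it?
Bug: A WHERE condition on the right-hand table after LEFT JOIN drops unmatched parents

Fix: Put 'c.salary > 57707' in the JOIN's ON clause instead of WHERE

Corrected query:
SELECT p.name, c.salary FROM departments p LEFT JOIN staff c ON c.dept_id = p.id AND c.salary > 57707

Result:
name        | salary
------------+-------
Engineering | 101408
Engineering | 140003
Marketing   | 70947 
Marketing   | 151107
Sales       | 155666
Finance     | 108496
Finance     | 145398
HR          | NULL  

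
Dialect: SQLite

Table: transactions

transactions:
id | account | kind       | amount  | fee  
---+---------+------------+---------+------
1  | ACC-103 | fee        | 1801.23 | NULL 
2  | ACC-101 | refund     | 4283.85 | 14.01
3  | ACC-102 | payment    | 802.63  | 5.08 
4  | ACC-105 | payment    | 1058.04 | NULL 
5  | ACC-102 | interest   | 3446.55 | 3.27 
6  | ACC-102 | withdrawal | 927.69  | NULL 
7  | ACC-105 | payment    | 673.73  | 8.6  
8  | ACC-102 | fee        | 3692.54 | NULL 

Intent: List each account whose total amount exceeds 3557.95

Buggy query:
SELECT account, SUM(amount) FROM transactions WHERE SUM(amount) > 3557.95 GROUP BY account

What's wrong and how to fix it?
Bug: SUM(amount) is an aggregate, but WHERE filters rows before aggregation

Fix: Use HAVING (which filters groups after aggregation) instead of WHERE

Corrected query:
SELECT account, SUM(amount) FROM transactions GROUP BY account HAVING SUM(amount) > 3557.95

Result:
account | SUM(amount)
--------+------------
ACC-101 | 4283.85    
ACC-102 | 8869.41    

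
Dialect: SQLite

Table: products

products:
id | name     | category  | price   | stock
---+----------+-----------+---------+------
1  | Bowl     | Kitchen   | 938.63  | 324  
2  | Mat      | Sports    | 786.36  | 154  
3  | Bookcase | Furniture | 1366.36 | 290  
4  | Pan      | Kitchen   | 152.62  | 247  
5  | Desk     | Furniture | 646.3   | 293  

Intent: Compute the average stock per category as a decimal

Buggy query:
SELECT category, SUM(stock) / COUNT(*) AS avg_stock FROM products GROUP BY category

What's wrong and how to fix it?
Bug: SUM(stock) and COUNT(*) are both integers; the division truncates the fractional part

Fix: Cast one side to REAL so the division keeps the fractional part

Corrected query:
SELECT category, SUM(stock) * 1.0 / COUNT(*) AS avg_stock FROM products GROUP BY category

Result:
category  | avg_stock
----------+----------
Furniture | 291.5    
Kitchen   | 285.5    
Sports    | 154      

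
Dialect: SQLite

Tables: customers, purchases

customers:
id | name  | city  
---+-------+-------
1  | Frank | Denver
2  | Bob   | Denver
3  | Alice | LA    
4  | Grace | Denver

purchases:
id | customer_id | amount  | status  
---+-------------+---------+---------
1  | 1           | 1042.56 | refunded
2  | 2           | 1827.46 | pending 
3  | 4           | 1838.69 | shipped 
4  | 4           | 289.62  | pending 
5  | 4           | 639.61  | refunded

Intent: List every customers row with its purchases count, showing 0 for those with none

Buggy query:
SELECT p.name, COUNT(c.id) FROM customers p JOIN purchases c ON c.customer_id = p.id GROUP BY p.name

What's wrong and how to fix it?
Bug: INNER JOIN drops customers rows that have no matching purchases rows

Fix: Switch to LEFT JOIN to retain unmatched parent rows

Corrected query:
SELECT p.name, COUNT(c.id) FROM customers p LEFT JOIN purchases c ON c.customer_id = p.id GROUP BY p.name

Result:
name  | COUNT(c.id)
------+------------
Alice | 0          
Bob   | 1          
Frank | 1          
Grace | 3          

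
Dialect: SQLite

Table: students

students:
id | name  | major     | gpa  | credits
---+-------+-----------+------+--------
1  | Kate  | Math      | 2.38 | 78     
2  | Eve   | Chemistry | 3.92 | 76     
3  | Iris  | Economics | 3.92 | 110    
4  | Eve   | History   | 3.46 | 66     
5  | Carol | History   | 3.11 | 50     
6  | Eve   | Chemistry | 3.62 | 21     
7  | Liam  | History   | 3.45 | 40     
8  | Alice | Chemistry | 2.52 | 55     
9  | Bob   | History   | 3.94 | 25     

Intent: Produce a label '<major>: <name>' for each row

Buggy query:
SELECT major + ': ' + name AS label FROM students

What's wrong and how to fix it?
Bug: '+' is numeric addition; on text columns SQLite converts them to 0 instead of concatenating

Fix: Use the || operator for string concatenation

Corrected query:
SELECT major || ': ' || name AS label FROM students

Result:
label           
----------------
Math: Kate      
Chemistry: Eve  
Economics: Iris 
History: Eve    
History: Carol  
Chemistry: Eve  
History: Liam   
Chemistry: Alice
History: Bob    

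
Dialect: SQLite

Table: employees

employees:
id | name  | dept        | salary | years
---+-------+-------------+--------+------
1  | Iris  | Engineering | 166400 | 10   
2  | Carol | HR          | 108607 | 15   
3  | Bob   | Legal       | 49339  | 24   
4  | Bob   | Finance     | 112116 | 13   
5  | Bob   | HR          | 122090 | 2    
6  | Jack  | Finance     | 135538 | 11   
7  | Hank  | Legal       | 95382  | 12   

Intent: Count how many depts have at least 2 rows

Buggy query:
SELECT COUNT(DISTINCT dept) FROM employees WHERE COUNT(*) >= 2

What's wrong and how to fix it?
Bug: COUNT(*) cannot appear in WHERE; the per-group count doesn't exist yet

Fix: Use a subquery that GROUPs and filters with HAVING, then count its rows

Corrected query:
SELECT COUNT(*) FROM (SELECT dept FROM employees GROUP BY dept HAVING COUNT(*) >= 2)

Result:
COUNT(*)
--------
3       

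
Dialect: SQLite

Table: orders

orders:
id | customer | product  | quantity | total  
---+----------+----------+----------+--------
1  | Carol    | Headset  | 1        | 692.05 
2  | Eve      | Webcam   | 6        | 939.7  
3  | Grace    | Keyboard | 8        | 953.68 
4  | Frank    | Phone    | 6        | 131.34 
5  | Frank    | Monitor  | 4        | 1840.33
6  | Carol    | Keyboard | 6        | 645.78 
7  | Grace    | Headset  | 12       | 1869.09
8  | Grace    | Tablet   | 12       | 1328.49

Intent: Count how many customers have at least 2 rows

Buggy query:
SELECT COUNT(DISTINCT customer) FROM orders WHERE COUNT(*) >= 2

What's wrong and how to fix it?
Bug: WHERE filters individual rows, not groups, so a group-level COUNT is invalid there

Fix: Group first with HAVING COUNT(*) >= 2, then COUNT the resulting groups

Corrected query:
SELECT COUNT(*) FROM (SELECT customer FROM orders GROUP BY customer HAVING COUNT(*) >= 2)

Result:
COUNT(*)
--------
3       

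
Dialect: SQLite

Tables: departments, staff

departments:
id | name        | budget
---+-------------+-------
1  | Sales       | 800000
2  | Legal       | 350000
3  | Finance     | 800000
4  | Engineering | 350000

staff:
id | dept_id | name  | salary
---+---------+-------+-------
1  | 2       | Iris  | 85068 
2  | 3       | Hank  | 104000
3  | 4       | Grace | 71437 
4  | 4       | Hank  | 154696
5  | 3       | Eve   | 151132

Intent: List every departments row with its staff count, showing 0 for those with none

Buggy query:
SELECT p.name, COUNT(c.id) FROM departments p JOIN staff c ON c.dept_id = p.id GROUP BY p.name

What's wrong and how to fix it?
Bug: An inner join excludes parents with zero children

Fix: Switch to LEFT JOIN to retain unmatched parent rows

Corrected query:
SELECT p.name, COUNT(c.id) FROM departments p LEFT JOIN staff c ON c.dept_id = p.id GROUP BY p.name

Result:
name        | COUNT(c.id)
------------+------------
Engineering | 2          
Finance     | 2          
Legal       | 1          
Sales       | 0          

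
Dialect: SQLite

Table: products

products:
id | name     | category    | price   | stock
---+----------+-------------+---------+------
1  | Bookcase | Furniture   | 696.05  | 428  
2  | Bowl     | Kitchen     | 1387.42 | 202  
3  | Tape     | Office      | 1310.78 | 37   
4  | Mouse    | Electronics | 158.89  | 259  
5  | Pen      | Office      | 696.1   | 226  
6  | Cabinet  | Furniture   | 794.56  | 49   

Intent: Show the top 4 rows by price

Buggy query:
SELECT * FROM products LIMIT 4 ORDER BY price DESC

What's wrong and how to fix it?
Bug: ORDER BY cannot follow LIMIT; LIMIT is the final clause

Fix: Sort with ORDER BY, then apply LIMIT

Corrected query:
SELECT * FROM products ORDER BY price DESC LIMIT 4

Result:
id | name    | category  | price   | stock
---+---------+-----------+---------+------
2  | Bowl    | Kitchen   | 1387.42 | 202  
3  | Tape    | Office    | 1310.78 | 37   
6  | Cabinet | Furniture | 794.56  | 49   
5  | Pen     | Office    | 696.1   | 226  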